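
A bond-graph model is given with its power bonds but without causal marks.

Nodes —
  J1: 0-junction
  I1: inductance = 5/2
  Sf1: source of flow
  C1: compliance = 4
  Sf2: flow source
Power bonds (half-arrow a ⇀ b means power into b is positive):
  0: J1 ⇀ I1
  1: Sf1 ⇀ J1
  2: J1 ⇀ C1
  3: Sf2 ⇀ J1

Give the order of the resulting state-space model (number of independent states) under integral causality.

b1 stroke at Sf1  (Sf1 fixes flow; stroke at Sf1)
b3 stroke at Sf2  (Sf2: flow source, stroke at near end)
b0 stroke at I1  (prefer integral on I1)
b2 stroke at J1  (J1: last free bond brings effort in)

2  (C1, I1 all integral)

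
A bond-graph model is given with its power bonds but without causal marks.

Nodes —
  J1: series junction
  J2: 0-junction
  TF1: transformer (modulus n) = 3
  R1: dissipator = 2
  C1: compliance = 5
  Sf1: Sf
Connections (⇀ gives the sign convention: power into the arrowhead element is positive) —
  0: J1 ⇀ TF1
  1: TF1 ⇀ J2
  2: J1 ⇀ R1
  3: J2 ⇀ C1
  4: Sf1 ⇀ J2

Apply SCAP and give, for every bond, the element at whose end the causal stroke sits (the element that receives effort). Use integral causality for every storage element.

b4 →Sf1  (source Sf1 imposes f)
b3 →J2  (prefer integral on C1)
b1 →TF1  (J2 effort already set via bond 3)
b0 →J1  (through TF1, causality passes straight; one stroke at TF1)
b2 →R1  (only one flow-in slot at J1)

b0 →J1
b1 →TF1
b2 →R1
b3 →J2
b4 →Sf1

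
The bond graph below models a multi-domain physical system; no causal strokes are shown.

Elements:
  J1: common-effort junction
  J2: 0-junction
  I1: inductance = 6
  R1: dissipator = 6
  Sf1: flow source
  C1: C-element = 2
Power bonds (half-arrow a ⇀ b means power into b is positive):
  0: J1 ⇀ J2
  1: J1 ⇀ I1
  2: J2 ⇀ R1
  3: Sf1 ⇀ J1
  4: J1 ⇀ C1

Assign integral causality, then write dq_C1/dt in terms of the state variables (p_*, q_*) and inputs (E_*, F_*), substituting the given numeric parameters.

bond 3 |Sf1  (Sf1 (Sf) sets flow on bond)
bond 1 |I1  (prefer integral on I1)
bond 4 |J1  (C1 outputs effort q/C1)
bond 0 |J2  (common-e at J1 fixed by 4)
bond 2 |R1  (0-jn J2 has e-setter on 0)

dq_C1/dt = F_Sf1 - p_I1/6 - q_C1/12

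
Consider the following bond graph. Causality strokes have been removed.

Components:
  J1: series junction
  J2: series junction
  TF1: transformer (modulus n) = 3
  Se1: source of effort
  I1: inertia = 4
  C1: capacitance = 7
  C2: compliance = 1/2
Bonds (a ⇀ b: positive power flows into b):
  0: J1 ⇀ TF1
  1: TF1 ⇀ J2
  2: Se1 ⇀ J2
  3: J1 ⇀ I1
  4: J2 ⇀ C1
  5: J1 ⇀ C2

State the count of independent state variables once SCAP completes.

3  (C1, C2, I1 all integral)

bond 2 |J2  (Se1 fixes effort; stroke away)
bond 3 |I1  (I1 outputs flow p/I1)
bond 0 |J1  (1-jn J1 has f-setter on 3)
bond 5 |J1  (1-jn J1 has f-setter on 3)
bond 1 |TF1  (TF1: transformer flips bond 0)
bond 4 |J2  (1-jn J2 has f-setter on 1)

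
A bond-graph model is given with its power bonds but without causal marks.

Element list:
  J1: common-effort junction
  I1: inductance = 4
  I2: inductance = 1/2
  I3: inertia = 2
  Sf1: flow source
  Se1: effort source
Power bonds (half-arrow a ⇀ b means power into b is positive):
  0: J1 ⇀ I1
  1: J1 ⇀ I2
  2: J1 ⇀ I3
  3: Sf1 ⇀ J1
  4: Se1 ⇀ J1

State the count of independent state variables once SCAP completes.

#3 |Sf1  (Sf1: flow source, stroke at near end)
#4 |J1  (Se1: effort source, stroke at far end)
#0 |I1  (J1 effort already set via bond 4)
#1 |I2  (J1: bond 4 brought effort, rest push out)
#2 |I3  (J1 effort already set via bond 4)

3  (I1, I2, I3 all integral)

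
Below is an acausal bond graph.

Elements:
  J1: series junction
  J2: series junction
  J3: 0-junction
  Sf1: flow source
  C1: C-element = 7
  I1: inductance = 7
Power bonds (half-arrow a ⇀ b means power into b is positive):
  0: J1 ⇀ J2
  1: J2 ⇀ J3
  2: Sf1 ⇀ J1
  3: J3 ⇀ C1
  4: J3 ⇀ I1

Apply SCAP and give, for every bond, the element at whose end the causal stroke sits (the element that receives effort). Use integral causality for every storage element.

bond 0 |J1
bond 1 |J2
bond 2 |Sf1
bond 3 |J3
bond 4 |I1

bond 2 →Sf1  (Sf1 fixes flow; stroke at Sf1)
bond 0 →J1  (J1 flow already set via bond 2)
bond 1 →J2  (J2 flow already set via bond 0)
bond 3 →J3  (prefer integral on C1)
bond 4 →I1  (common-e at J3 fixed by 3)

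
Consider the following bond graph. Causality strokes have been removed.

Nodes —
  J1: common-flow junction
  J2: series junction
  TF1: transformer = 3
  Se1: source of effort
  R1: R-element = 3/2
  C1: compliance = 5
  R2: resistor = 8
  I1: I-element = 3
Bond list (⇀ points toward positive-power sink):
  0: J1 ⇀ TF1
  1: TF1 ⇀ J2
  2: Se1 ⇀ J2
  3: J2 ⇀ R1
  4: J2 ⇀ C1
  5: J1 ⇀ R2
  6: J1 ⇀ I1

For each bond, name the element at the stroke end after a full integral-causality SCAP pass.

β2 →J2  (source Se1 imposes e)
β4 →J2  (prefer integral on C1)
β6 →I1  (I1: I, integral causality)
β0 →J1  (J1 flow already set via bond 6)
β5 →J1  (1-jn J1 has f-setter on 6)
β1 →TF1  (through TF1, causality passes straight; one stroke at TF1)
β3 →J2  (common-f at J2 fixed by 1)

b0 stroke→J1
b1 stroke→TF1
b2 stroke→J2
b3 stroke→J2
b4 stroke→J2
b5 stroke→J1
b6 stroke→I1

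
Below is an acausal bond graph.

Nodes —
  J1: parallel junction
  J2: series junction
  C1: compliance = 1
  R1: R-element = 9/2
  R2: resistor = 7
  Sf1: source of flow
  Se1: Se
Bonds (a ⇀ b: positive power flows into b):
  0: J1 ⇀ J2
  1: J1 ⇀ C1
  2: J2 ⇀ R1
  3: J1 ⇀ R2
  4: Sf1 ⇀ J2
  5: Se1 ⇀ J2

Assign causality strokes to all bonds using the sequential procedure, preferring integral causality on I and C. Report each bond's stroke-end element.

bond 4 stroke→Sf1  (Sf1 fixes flow; stroke at Sf1)
bond 5 stroke→J2  (Se1 (Se) sets effort on bond)
bond 0 stroke→J2  (common-f at J2 fixed by 4)
bond 2 stroke→J2  (1-jn J2 has f-setter on 4)
bond 1 stroke→J1  (C1 outputs effort q/C1)
bond 3 stroke→R2  (J1: bond 1 brought effort, rest push out)

β0 stroke→J2
β1 stroke→J1
β2 stroke→J2
β3 stroke→R2
β4 stroke→Sf1
β5 stroke→J2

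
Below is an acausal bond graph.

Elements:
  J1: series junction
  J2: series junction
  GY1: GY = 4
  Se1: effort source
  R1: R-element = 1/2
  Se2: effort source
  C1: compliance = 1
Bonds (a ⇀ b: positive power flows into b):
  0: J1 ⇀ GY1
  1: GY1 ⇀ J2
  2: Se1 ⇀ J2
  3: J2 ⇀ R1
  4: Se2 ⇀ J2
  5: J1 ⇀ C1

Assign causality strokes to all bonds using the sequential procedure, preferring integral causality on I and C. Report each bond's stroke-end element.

β0 →GY1
β1 →GY1
β2 →J2
β3 →J2
β4 →J2
β5 →J1

b2 →J2  (Se1 fixes effort; stroke away)
b4 →J2  (Se2 fixes effort; stroke away)
b5 →J1  (C1 outputs effort q/C1)
b0 →GY1  (J1: last free bond brings flow in)
b1 →GY1  (GY GY1: same side as bond 0)
b3 →J2  (J2 flow already set via bond 1)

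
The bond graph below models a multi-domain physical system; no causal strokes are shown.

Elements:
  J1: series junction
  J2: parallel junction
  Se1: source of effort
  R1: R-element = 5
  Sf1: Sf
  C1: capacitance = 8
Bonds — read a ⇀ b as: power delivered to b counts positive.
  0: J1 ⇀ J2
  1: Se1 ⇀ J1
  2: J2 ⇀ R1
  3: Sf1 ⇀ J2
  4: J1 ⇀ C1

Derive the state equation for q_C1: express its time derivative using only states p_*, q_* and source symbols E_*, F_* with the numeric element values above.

#1 stroke at J1  (Se1 fixes effort; stroke away)
#3 stroke at Sf1  (Sf1 (Sf) sets flow on bond)
#4 stroke at J1  (prefer integral on C1)
#0 stroke at J2  (J1 needs exactly one f-in)
#2 stroke at R1  (0-jn J2 has e-setter on 0)

dq_C1/dt = E_Se1/5 - F_Sf1 - q_C1/40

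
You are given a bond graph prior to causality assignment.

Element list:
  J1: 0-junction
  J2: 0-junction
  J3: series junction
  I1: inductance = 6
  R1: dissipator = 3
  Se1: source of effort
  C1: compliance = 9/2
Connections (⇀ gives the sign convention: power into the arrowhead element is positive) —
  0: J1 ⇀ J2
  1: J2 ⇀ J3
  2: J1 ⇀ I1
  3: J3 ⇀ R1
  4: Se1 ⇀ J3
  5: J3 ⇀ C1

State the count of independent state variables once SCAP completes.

#4 →J3  (Se1 fixes effort; stroke away)
#2 →I1  (prefer integral on I1)
#0 →J1  (J1 needs exactly one e-in)
#1 →J2  (closing 0-jn rule on J2)
#3 →J3  (1-jn J3 has f-setter on 1)
#5 →J3  (J3: bond 1 brought flow, rest push out)

2  (C1, I1 all integral)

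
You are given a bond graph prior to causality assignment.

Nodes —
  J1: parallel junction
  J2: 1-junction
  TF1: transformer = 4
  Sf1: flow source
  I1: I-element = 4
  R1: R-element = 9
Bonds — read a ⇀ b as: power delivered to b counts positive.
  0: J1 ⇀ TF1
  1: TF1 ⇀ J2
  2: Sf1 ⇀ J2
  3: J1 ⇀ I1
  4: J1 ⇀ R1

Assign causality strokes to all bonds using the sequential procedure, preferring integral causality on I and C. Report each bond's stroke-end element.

β0 stroke→TF1
β1 stroke→J2
β2 stroke→Sf1
β3 stroke→I1
β4 stroke→J1

β2 stroke→Sf1  (Sf1: flow source, stroke at near end)
β1 stroke→J2  (common-f at J2 fixed by 2)
β0 stroke→TF1  (through TF1, causality passes straight; one stroke at TF1)
β3 stroke→I1  (I1 integral (f out))
β4 stroke→J1  (only one effort-in slot at J1)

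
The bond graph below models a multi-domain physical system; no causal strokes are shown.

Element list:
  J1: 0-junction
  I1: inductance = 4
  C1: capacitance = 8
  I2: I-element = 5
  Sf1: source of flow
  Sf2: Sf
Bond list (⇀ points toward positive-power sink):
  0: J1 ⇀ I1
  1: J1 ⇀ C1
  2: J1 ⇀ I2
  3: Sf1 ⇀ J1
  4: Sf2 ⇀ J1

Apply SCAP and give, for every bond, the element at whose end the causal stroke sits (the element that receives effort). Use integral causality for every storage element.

b3 |Sf1  (Sf1 fixes flow; stroke at Sf1)
b4 |Sf2  (source Sf2 imposes f)
b0 |I1  (prefer integral on I1)
b1 |J1  (C1: C, integral causality)
b2 |I2  (J1 effort already set via bond 1)

b0 stroke→I1
b1 stroke→J1
b2 stroke→I2
b3 stroke→Sf1
b4 stroke→Sf2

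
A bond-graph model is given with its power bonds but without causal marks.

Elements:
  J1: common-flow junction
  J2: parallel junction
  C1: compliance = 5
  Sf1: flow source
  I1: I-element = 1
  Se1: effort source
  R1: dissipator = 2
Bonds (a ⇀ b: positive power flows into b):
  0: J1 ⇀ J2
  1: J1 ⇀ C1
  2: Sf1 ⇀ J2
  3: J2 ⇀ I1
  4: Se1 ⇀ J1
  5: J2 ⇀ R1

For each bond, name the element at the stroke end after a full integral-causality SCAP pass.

b2 stroke→Sf1  (Sf1: flow source, stroke at near end)
b4 stroke→J1  (Se1: effort source, stroke at far end)
b1 stroke→J1  (C1 outputs effort q/C1)
b0 stroke→J2  (J1 needs exactly one f-in)
b3 stroke→I1  (J2: bond 0 brought effort, rest push out)
b5 stroke→R1  (common-e at J2 fixed by 0)

b0 →J2
b1 →J1
b2 →Sf1
b3 →I1
b4 →J1
b5 →R1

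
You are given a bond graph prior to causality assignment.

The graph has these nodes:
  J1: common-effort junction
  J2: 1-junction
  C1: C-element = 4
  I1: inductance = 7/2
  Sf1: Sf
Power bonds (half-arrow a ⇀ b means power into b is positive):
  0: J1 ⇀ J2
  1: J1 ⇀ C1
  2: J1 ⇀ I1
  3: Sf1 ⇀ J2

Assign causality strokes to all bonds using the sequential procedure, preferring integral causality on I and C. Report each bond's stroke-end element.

bond 0 →J2
bond 1 →J1
bond 2 →I1
bond 3 →Sf1

b3 stroke→Sf1  (source Sf1 imposes f)
b0 stroke→J2  (J2: bond 3 brought flow, rest push out)
b1 stroke→J1  (C1: C, integral causality)
b2 stroke→I1  (J1: bond 1 brought effort, rest push out)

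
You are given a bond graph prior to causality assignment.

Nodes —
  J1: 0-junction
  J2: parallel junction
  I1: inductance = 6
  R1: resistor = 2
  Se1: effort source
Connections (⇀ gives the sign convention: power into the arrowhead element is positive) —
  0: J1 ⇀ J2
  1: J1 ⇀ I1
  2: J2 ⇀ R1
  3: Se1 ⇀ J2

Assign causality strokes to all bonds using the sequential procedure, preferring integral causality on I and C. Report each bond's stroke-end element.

b3 |J2  (Se1 (Se) sets effort on bond)
b0 |J1  (J2 effort already set via bond 3)
b2 |R1  (0-jn J2 has e-setter on 3)
b1 |I1  (0-jn J1 has e-setter on 0)

β0 |J1
β1 |I1
β2 |R1
β3 |J2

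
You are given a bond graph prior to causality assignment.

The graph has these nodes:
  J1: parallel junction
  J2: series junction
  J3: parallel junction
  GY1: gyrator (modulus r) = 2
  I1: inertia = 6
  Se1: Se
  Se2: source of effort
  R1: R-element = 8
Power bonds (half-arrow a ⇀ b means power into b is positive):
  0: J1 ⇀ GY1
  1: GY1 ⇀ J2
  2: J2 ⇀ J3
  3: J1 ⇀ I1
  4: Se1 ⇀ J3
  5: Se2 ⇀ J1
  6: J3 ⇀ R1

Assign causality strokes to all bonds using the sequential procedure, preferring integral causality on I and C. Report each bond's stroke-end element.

#4 stroke at J3  (source Se1 imposes e)
#5 stroke at J1  (source Se2 imposes e)
#0 stroke at GY1  (J1 effort already set via bond 5)
#3 stroke at I1  (0-jn J1 has e-setter on 5)
#2 stroke at J2  (common-e at J3 fixed by 4)
#6 stroke at R1  (J3: bond 4 brought effort, rest push out)
#1 stroke at GY1  (GY GY1: same side as bond 0)

β0 →GY1
β1 →GY1
β2 →J2
β3 →I1
β4 →J3
β5 →J1
β6 →R1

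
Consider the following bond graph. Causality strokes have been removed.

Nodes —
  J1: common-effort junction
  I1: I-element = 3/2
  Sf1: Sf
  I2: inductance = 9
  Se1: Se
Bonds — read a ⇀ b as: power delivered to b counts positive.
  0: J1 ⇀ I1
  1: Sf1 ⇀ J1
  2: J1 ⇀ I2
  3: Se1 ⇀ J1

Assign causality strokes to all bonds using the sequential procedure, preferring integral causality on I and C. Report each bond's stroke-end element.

#1 stroke at Sf1  (Sf1 (Sf) sets flow on bond)
#3 stroke at J1  (Se1 fixes effort; stroke away)
#0 stroke at I1  (J1 effort already set via bond 3)
#2 stroke at I2  (0-jn J1 has e-setter on 3)

bond 0 →I1
bond 1 →Sf1
bond 2 →I2
bond 3 →J1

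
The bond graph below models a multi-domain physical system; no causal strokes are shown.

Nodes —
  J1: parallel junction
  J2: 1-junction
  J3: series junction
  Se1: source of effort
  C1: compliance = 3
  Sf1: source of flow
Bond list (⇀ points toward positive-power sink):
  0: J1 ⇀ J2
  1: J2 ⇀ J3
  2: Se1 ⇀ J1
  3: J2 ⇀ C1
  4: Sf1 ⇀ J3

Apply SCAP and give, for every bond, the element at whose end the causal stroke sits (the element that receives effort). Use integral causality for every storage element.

#2 stroke→J1  (Se1 fixes effort; stroke away)
#4 stroke→Sf1  (Sf1 (Sf) sets flow on bond)
#0 stroke→J2  (0-jn J1 has e-setter on 2)
#1 stroke→J3  (1-jn J3 has f-setter on 4)
#3 stroke→J2  (J2 flow already set via bond 1)

β0 →J2
β1 →J3
β2 →J1
β3 →J2
β4 →Sf1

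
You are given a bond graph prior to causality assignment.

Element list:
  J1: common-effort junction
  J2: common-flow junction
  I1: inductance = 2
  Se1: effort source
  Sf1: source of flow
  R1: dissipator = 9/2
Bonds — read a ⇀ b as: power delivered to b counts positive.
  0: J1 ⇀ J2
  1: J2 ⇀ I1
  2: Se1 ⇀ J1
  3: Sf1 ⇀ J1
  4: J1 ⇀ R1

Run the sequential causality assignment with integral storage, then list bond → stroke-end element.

#2 stroke at J1  (source Se1 imposes e)
#3 stroke at Sf1  (source Sf1 imposes f)
#0 stroke at J2  (J1 effort already set via bond 2)
#4 stroke at R1  (0-jn J1 has e-setter on 2)
#1 stroke at I1  (only one flow-in slot at J2)

bond 0 |J2
bond 1 |I1
bond 2 |J1
bond 3 |Sf1
bond 4 |R1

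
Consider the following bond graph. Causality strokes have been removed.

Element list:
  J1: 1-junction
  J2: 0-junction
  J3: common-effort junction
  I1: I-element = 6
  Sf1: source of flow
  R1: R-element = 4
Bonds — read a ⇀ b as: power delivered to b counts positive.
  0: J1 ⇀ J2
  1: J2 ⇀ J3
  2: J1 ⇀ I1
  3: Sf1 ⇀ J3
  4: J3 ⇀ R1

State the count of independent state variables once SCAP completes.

1  (I1 all integral)

#3 |Sf1  (Sf1 fixes flow; stroke at Sf1)
#2 |I1  (prefer integral on I1)
#0 |J1  (1-jn J1 has f-setter on 2)
#1 |J2  (closing 0-jn rule on J2)
#4 |J3  (only one effort-in slot at J3)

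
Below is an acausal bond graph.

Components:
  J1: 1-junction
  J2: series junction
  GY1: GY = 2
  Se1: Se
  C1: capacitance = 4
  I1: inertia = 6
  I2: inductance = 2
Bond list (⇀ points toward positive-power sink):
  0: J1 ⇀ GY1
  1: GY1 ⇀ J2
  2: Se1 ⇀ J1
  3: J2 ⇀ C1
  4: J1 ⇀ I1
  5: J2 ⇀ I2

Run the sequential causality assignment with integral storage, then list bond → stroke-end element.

#2 stroke→J1  (Se1: effort source, stroke at far end)
#3 stroke→J2  (prefer integral on C1)
#4 stroke→I1  (I1 integral (f out))
#0 stroke→J1  (J1 flow already set via bond 4)
#1 stroke→J2  (GY GY1: same side as bond 0)
#5 stroke→I2  (closing 1-jn rule on J2)

b0 stroke→J1
b1 stroke→J2
b2 stroke→J1
b3 stroke→J2
b4 stroke→I1
b5 stroke→I2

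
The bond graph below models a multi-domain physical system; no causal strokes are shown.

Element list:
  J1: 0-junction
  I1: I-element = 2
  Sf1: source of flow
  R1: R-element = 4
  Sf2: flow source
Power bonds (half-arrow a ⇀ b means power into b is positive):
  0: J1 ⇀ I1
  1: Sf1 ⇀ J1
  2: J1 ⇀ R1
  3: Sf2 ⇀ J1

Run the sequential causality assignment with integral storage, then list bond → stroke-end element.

#1 stroke at Sf1  (source Sf1 imposes f)
#3 stroke at Sf2  (Sf2: flow source, stroke at near end)
#0 stroke at I1  (I1 integral (f out))
#2 stroke at J1  (J1 needs exactly one e-in)

β0 stroke at I1
β1 stroke at Sf1
β2 stroke at J1
β3 stroke at Sf2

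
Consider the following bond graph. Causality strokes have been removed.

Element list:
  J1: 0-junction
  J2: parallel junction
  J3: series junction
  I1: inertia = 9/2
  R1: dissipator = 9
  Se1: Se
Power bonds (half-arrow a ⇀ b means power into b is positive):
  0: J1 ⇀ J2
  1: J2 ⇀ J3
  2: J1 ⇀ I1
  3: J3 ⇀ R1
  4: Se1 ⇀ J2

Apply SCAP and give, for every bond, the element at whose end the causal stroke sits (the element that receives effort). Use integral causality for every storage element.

#0 →J1
#1 →J3
#2 →I1
#3 →R1
#4 →J2

β4 →J2  (source Se1 imposes e)
β0 →J1  (J2: bond 4 brought effort, rest push out)
β1 →J3  (0-jn J2 has e-setter on 4)
β3 →R1  (J3: last free bond brings flow in)
β2 →I1  (0-jn J1 has e-setter on 0)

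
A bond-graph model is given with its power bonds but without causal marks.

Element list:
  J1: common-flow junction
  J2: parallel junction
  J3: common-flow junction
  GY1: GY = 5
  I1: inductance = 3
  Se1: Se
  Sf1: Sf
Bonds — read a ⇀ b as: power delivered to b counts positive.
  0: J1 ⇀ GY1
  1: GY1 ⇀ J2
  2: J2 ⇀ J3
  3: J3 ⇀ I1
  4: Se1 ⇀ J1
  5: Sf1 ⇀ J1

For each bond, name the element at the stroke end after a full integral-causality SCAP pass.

β4 stroke at J1  (Se1 (Se) sets effort on bond)
β5 stroke at Sf1  (Sf1 (Sf) sets flow on bond)
β0 stroke at J1  (1-jn J1 has f-setter on 5)
β1 stroke at J2  (through GY1, causality inverts; strokes same side of GY1)
β2 stroke at J3  (common-e at J2 fixed by 1)
β3 stroke at I1  (J3 needs exactly one f-in)

b0 stroke→J1
b1 stroke→J2
b2 stroke→J3
b3 stroke→I1
b4 stroke→J1
b5 stroke→Sf1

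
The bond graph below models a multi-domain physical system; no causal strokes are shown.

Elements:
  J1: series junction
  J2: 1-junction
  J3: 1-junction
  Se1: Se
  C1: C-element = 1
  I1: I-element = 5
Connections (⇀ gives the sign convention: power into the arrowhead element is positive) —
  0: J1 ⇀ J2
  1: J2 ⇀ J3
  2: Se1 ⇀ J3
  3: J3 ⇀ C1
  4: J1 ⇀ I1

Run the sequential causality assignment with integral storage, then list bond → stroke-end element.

#2 |J3  (Se1 (Se) sets effort on bond)
#3 |J3  (prefer integral on C1)
#1 |J2  (only one flow-in slot at J3)
#0 |J1  (J2: last free bond brings flow in)
#4 |I1  (closing 1-jn rule on J1)

bond 0 →J1
bond 1 →J2
bond 2 →J3
bond 3 →J3
bond 4 →I1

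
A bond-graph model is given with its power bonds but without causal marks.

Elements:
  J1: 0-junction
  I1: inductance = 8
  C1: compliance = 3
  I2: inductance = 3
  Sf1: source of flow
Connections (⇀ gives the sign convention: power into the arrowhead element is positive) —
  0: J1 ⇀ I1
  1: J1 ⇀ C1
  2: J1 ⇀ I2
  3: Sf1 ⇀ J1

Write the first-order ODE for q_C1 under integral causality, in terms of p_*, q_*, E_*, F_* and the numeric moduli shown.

β3 →Sf1  (source Sf1 imposes f)
β0 →I1  (I1: I, integral causality)
β1 →J1  (prefer integral on C1)
β2 →I2  (J1 effort already set via bond 1)

dq_C1/dt = F_Sf1 - p_I1/8 - p_I2/3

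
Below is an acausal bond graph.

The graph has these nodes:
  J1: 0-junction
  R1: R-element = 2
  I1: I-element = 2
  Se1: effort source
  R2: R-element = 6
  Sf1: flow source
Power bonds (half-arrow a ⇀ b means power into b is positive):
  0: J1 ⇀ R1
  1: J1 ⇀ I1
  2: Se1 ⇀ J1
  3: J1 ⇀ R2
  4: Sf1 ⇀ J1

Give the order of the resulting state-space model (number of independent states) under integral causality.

1  (I1 all integral)

β2 →J1  (Se1: effort source, stroke at far end)
β4 →Sf1  (Sf1 (Sf) sets flow on bond)
β0 →R1  (J1: bond 2 brought effort, rest push out)
β1 →I1  (common-e at J1 fixed by 2)
β3 →R2  (0-jn J1 has e-setter on 2)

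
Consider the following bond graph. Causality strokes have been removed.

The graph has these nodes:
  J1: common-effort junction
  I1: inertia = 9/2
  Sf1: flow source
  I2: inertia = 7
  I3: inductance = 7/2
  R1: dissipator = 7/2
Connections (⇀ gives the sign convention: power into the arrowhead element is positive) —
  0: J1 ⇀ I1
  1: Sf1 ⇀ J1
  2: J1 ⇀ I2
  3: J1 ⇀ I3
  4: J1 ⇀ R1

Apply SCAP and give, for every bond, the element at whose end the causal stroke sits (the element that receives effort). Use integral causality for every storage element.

#1 →Sf1  (source Sf1 imposes f)
#0 →I1  (I1 outputs flow p/I1)
#2 →I2  (I2 integral (f out))
#3 →I3  (I3: I, integral causality)
#4 →J1  (closing 0-jn rule on J1)

β0 |I1
β1 |Sf1
β2 |I2
β3 |I3
β4 |J1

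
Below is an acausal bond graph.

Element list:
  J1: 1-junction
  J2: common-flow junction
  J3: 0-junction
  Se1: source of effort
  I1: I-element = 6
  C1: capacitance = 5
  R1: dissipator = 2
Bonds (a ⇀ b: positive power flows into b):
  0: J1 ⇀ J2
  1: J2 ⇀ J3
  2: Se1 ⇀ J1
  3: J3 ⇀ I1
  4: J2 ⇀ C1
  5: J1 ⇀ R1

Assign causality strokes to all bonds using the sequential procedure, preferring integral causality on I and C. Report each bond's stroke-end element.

#0 →J2
#1 →J3
#2 →J1
#3 →I1
#4 →J2
#5 →J1

β2 |J1  (Se1: effort source, stroke at far end)
β3 |I1  (I1: I, integral causality)
β1 |J3  (only one effort-in slot at J3)
β0 |J2  (J2: bond 1 brought flow, rest push out)
β4 |J2  (J2 flow already set via bond 1)
β5 |J1  (common-f at J1 fixed by 0)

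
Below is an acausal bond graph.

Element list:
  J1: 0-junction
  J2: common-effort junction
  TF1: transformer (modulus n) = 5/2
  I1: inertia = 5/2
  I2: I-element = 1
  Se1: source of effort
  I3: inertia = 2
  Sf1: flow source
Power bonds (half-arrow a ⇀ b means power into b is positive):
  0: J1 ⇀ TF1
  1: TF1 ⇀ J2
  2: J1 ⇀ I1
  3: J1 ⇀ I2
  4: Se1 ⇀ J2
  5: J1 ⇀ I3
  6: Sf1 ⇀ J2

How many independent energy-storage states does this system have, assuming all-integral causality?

β4 →J2  (Se1: effort source, stroke at far end)
β6 →Sf1  (Sf1 (Sf) sets flow on bond)
β1 →TF1  (J2 effort already set via bond 4)
β0 →J1  (TF TF1: opposite of bond 1)
β2 →I1  (common-e at J1 fixed by 0)
β3 →I2  (common-e at J1 fixed by 0)
β5 →I3  (0-jn J1 has e-setter on 0)

3  (I1, I2, I3 all integral)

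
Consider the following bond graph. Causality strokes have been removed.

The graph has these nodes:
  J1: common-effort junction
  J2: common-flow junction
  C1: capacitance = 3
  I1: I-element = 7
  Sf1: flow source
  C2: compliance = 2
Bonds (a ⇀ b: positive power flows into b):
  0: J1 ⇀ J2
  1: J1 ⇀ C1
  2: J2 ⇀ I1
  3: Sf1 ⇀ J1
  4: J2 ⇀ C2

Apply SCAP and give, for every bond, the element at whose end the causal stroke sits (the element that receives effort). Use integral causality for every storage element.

bond 3 stroke at Sf1  (Sf1: flow source, stroke at near end)
bond 1 stroke at J1  (C1: C, integral causality)
bond 0 stroke at J2  (J1 effort already set via bond 1)
bond 2 stroke at I1  (prefer integral on I1)
bond 4 stroke at J2  (J2 flow already set via bond 2)

β0 |J2
β1 |J1
β2 |I1
β3 |Sf1
β4 |J2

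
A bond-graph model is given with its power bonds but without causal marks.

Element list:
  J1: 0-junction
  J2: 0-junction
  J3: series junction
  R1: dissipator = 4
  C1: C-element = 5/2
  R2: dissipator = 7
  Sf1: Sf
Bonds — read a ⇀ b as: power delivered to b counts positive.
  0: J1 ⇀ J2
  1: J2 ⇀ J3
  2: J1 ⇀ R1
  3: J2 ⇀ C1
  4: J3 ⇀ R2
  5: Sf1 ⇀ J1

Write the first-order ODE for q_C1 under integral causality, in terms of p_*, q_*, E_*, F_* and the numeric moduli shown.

bond 5 stroke→Sf1  (Sf1: flow source, stroke at near end)
bond 3 stroke→J2  (prefer integral on C1)
bond 0 stroke→J1  (0-jn J2 has e-setter on 3)
bond 1 stroke→J3  (J2 effort already set via bond 3)
bond 4 stroke→R2  (only one flow-in slot at J3)
bond 2 stroke→R1  (J1: bond 0 brought effort, rest push out)

dq_C1/dt = F_Sf1 - 11*q_C1/70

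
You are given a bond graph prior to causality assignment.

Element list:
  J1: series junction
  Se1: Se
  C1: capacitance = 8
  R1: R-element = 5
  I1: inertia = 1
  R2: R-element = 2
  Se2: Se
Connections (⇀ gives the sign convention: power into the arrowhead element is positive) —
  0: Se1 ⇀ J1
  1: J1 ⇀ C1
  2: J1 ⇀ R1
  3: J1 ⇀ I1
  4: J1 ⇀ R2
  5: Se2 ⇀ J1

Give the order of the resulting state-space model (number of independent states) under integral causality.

bond 0 stroke at J1  (Se1 fixes effort; stroke away)
bond 5 stroke at J1  (Se2 (Se) sets effort on bond)
bond 1 stroke at J1  (C1 outputs effort q/C1)
bond 3 stroke at I1  (I1 outputs flow p/I1)
bond 2 stroke at J1  (1-jn J1 has f-setter on 3)
bond 4 stroke at J1  (1-jn J1 has f-setter on 3)

2  (C1, I1 all integral)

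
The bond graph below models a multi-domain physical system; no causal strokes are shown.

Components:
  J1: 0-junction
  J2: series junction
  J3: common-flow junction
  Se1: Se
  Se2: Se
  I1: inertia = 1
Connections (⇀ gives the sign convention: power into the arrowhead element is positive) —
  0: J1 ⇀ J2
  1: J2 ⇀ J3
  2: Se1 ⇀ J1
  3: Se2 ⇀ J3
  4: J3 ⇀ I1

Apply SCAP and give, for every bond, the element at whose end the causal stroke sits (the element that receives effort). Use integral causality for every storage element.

#2 stroke at J1  (Se1 (Se) sets effort on bond)
#3 stroke at J3  (Se2 (Se) sets effort on bond)
#0 stroke at J2  (J1: bond 2 brought effort, rest push out)
#1 stroke at J3  (only one flow-in slot at J2)
#4 stroke at I1  (J3: last free bond brings flow in)

b0 |J2
b1 |J3
b2 |J1
b3 |J3
b4 |I1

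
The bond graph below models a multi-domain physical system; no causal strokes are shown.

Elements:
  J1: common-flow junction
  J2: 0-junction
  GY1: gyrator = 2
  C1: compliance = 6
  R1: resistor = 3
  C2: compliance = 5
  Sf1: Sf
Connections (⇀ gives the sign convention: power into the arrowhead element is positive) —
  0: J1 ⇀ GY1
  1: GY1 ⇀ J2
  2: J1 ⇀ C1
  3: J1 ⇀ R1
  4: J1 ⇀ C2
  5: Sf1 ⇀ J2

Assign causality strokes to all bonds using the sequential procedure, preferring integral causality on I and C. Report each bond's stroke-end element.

bond 0 |J1
bond 1 |J2
bond 2 |J1
bond 3 |R1
bond 4 |J1
bond 5 |Sf1

bond 5 →Sf1  (Sf1 fixes flow; stroke at Sf1)
bond 1 →J2  (closing 0-jn rule on J2)
bond 0 →J1  (GY1: gyrator matches bond 1)
bond 2 →J1  (C1: C, integral causality)
bond 4 →J1  (prefer integral on C2)
bond 3 →R1  (J1: last free bond brings flow in)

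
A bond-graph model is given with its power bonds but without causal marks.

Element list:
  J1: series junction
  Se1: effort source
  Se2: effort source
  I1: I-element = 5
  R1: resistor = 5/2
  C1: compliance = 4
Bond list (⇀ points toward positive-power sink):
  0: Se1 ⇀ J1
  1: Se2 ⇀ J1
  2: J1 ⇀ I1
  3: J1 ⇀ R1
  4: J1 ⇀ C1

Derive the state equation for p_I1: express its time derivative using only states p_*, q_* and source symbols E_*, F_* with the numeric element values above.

b0 →J1  (Se1 fixes effort; stroke away)
b1 →J1  (source Se2 imposes e)
b2 →I1  (I1: I, integral causality)
b3 →J1  (J1: bond 2 brought flow, rest push out)
b4 →J1  (1-jn J1 has f-setter on 2)

dp_I1/dt = E_Se1 + E_Se2 - p_I1/2 - q_C1/4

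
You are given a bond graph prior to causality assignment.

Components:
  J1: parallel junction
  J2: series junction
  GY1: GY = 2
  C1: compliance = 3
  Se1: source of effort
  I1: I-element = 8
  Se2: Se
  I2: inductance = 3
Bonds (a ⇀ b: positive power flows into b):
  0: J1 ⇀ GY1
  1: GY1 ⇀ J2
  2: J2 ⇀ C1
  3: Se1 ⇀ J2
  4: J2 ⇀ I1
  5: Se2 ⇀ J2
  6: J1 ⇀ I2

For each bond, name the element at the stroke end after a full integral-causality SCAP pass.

b0 →J1
b1 →J2
b2 →J2
b3 →J2
b4 →I1
b5 →J2
b6 →I2

b3 stroke at J2  (Se1: effort source, stroke at far end)
b5 stroke at J2  (Se2 (Se) sets effort on bond)
b2 stroke at J2  (C1 outputs effort q/C1)
b4 stroke at I1  (I1: I, integral causality)
b1 stroke at J2  (J2 flow already set via bond 4)
b0 stroke at J1  (GY1 both-in/both-out from 1)
b6 stroke at I2  (J1 effort already set via bond 0)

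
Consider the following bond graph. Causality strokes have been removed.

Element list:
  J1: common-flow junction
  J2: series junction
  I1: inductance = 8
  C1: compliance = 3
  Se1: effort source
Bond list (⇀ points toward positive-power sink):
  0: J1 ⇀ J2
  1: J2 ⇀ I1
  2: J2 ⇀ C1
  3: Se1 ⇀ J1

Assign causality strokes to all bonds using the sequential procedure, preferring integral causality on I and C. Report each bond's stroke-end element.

b3 →J1  (Se1 (Se) sets effort on bond)
b0 →J2  (only one flow-in slot at J1)
b1 →I1  (prefer integral on I1)
b2 →J2  (common-f at J2 fixed by 1)

bond 0 stroke→J2
bond 1 stroke→I1
bond 2 stroke→J2
bond 3 stroke→J1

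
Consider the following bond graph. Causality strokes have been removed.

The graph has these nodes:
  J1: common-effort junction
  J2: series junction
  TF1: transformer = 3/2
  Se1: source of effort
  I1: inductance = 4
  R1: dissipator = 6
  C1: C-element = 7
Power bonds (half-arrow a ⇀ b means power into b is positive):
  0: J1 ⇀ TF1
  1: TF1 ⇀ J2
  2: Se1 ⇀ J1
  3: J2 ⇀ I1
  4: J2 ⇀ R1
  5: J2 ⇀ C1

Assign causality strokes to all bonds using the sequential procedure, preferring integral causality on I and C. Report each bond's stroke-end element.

b2 stroke→J1  (source Se1 imposes e)
b0 stroke→TF1  (common-e at J1 fixed by 2)
b1 stroke→J2  (TF TF1: opposite of bond 0)
b3 stroke→I1  (I1 outputs flow p/I1)
b4 stroke→J2  (common-f at J2 fixed by 3)
b5 stroke→J2  (J2: bond 3 brought flow, rest push out)

β0 stroke at TF1
β1 stroke at J2
β2 stroke at J1
β3 stroke at I1
β4 stroke at J2
β5 stroke at J2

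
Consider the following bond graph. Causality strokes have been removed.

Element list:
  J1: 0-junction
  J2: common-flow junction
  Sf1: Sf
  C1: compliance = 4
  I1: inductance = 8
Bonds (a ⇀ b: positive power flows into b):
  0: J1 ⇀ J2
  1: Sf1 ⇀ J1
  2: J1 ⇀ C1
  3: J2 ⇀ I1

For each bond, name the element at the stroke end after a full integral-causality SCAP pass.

bond 1 |Sf1  (source Sf1 imposes f)
bond 2 |J1  (prefer integral on C1)
bond 0 |J2  (0-jn J1 has e-setter on 2)
bond 3 |I1  (closing 1-jn rule on J2)

β0 stroke at J2
β1 stroke at Sf1
β2 stroke at J1
β3 stroke at I1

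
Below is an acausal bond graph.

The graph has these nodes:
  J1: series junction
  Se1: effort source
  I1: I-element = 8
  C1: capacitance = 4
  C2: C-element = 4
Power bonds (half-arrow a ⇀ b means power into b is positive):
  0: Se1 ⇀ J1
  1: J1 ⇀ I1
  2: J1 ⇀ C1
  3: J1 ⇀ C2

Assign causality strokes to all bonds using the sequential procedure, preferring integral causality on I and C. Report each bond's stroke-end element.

β0 stroke→J1  (Se1 (Se) sets effort on bond)
β1 stroke→I1  (prefer integral on I1)
β2 stroke→J1  (1-jn J1 has f-setter on 1)
β3 stroke→J1  (1-jn J1 has f-setter on 1)

β0 stroke→J1
β1 stroke→I1
β2 stroke→J1
β3 stroke→J1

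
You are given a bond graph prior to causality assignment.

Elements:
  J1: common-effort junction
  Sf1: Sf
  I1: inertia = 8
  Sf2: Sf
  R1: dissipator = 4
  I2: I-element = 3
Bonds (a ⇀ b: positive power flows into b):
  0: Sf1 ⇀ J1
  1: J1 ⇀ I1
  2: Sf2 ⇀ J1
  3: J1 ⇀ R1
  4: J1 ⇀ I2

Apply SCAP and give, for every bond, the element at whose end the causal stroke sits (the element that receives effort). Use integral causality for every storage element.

#0 stroke at Sf1
#1 stroke at I1
#2 stroke at Sf2
#3 stroke at J1
#4 stroke at I2

bond 0 stroke→Sf1  (Sf1 (Sf) sets flow on bond)
bond 2 stroke→Sf2  (Sf2 fixes flow; stroke at Sf2)
bond 1 stroke→I1  (I1: I, integral causality)
bond 4 stroke→I2  (I2 integral (f out))
bond 3 stroke→J1  (only one effort-in slot at J1)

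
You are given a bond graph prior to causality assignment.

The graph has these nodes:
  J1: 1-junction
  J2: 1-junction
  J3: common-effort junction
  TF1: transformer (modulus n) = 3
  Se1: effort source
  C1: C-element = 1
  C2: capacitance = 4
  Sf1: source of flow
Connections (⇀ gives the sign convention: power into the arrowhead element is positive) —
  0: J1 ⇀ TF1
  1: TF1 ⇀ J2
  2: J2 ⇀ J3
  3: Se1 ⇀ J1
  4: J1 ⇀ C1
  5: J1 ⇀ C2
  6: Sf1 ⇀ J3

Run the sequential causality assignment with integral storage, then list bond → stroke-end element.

β0 |TF1
β1 |J2
β2 |J3
β3 |J1
β4 |J1
β5 |J1
β6 |Sf1

β3 |J1  (Se1 (Se) sets effort on bond)
β6 |Sf1  (source Sf1 imposes f)
β2 |J3  (closing 0-jn rule on J3)
β1 |J2  (common-f at J2 fixed by 2)
β0 |TF1  (TF1 one-in-one-out from 1)
β4 |J1  (1-jn J1 has f-setter on 0)
β5 |J1  (J1 flow already set via bond 0)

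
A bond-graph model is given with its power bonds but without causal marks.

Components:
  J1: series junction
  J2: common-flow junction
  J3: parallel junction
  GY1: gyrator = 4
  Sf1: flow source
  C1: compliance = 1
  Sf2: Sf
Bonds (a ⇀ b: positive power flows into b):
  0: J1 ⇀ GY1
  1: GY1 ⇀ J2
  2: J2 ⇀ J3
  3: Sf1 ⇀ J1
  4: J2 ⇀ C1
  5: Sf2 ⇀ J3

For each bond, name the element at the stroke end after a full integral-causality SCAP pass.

β0 |J1
β1 |J2
β2 |J3
β3 |Sf1
β4 |J2
β5 |Sf2

#3 |Sf1  (Sf1 (Sf) sets flow on bond)
#5 |Sf2  (Sf2 fixes flow; stroke at Sf2)
#0 |J1  (J1: bond 3 brought flow, rest push out)
#2 |J3  (only one effort-in slot at J3)
#1 |J2  (GY GY1: same side as bond 0)
#4 |J2  (J2 flow already set via bond 2)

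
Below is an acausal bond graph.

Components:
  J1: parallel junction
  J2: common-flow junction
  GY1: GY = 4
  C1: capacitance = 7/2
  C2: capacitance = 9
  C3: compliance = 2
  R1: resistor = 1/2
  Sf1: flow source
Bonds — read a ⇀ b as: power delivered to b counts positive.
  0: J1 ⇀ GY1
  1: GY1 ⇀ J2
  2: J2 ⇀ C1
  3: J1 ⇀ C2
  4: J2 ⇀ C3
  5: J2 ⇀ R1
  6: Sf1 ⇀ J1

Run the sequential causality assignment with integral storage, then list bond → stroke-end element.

b6 |Sf1  (Sf1 (Sf) sets flow on bond)
b2 |J2  (C1: C, integral causality)
b3 |J1  (C2: C, integral causality)
b0 |GY1  (0-jn J1 has e-setter on 3)
b1 |GY1  (GY1 both-in/both-out from 0)
b4 |J2  (J2 flow already set via bond 1)
b5 |J2  (J2 flow already set via bond 1)

b0 |GY1
b1 |GY1
b2 |J2
b3 |J1
b4 |J2
b5 |J2
b6 |Sf1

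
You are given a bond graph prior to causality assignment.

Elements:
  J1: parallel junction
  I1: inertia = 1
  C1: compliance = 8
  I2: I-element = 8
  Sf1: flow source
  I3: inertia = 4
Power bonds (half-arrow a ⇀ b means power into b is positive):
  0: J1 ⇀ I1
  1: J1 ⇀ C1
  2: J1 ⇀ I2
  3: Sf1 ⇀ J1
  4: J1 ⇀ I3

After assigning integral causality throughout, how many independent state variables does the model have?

bond 3 |Sf1  (source Sf1 imposes f)
bond 0 |I1  (I1 outputs flow p/I1)
bond 1 |J1  (C1: C, integral causality)
bond 2 |I2  (J1 effort already set via bond 1)
bond 4 |I3  (0-jn J1 has e-setter on 1)

4  (C1, I1, I2, I3 all integral)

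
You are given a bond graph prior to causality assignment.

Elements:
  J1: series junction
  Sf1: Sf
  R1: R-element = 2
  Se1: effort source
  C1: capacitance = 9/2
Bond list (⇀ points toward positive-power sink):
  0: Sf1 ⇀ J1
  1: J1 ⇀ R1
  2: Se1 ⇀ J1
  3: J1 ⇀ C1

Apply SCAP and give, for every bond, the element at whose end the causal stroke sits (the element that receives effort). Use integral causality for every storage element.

#0 →Sf1  (Sf1 fixes flow; stroke at Sf1)
#2 →J1  (source Se1 imposes e)
#1 →J1  (J1: bond 0 brought flow, rest push out)
#3 →J1  (J1 flow already set via bond 0)

b0 →Sf1
b1 →J1
b2 →J1
b3 →J1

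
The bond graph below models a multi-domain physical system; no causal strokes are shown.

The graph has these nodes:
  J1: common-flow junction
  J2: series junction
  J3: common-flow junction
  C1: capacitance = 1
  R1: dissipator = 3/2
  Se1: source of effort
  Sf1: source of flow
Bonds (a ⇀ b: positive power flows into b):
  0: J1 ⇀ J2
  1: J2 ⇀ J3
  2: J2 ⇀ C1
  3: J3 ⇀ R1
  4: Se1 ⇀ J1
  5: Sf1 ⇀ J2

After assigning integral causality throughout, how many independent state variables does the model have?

1  (C1 all integral)

b4 stroke at J1  (source Se1 imposes e)
b5 stroke at Sf1  (Sf1 fixes flow; stroke at Sf1)
b0 stroke at J2  (closing 1-jn rule on J1)
b1 stroke at J2  (J2 flow already set via bond 5)
b2 stroke at J2  (J2: bond 5 brought flow, rest push out)
b3 stroke at J3  (J3: bond 1 brought flow, rest push out)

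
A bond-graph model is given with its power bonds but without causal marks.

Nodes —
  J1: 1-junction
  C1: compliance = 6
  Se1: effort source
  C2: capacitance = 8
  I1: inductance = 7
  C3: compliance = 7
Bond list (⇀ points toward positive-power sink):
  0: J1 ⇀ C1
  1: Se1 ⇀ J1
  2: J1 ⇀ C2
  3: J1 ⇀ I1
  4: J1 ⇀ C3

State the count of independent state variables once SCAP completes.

b1 |J1  (source Se1 imposes e)
b0 |J1  (C1: C, integral causality)
b2 |J1  (C2 outputs effort q/C2)
b3 |I1  (prefer integral on I1)
b4 |J1  (J1: bond 3 brought flow, rest push out)

4  (C1, C2, C3, I1 all integral)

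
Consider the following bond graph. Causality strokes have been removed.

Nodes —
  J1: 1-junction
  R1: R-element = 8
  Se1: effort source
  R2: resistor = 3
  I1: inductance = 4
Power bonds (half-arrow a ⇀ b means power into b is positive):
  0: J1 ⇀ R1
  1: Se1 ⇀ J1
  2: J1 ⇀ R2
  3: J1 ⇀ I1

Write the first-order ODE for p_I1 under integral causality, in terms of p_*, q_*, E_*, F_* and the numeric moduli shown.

dp_I1/dt = E_Se1 - 11*p_I1/4

#1 |J1  (source Se1 imposes e)
#3 |I1  (prefer integral on I1)
#0 |J1  (common-f at J1 fixed by 3)
#2 |J1  (common-f at J1 fixed by 3)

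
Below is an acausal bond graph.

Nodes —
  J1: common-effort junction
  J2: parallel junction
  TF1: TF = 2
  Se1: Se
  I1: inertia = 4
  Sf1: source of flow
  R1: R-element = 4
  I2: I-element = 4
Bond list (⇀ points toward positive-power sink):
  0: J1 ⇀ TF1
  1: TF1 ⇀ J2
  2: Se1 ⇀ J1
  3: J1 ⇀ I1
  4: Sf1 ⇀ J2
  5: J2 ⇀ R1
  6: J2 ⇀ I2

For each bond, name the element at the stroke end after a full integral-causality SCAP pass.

bond 0 stroke at TF1
bond 1 stroke at J2
bond 2 stroke at J1
bond 3 stroke at I1
bond 4 stroke at Sf1
bond 5 stroke at R1
bond 6 stroke at I2

#2 stroke→J1  (Se1: effort source, stroke at far end)
#4 stroke→Sf1  (Sf1 (Sf) sets flow on bond)
#0 stroke→TF1  (common-e at J1 fixed by 2)
#3 stroke→I1  (0-jn J1 has e-setter on 2)
#1 stroke→J2  (TF TF1: opposite of bond 0)
#5 stroke→R1  (common-e at J2 fixed by 1)
#6 stroke→I2  (J2 effort already set via bond 1)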